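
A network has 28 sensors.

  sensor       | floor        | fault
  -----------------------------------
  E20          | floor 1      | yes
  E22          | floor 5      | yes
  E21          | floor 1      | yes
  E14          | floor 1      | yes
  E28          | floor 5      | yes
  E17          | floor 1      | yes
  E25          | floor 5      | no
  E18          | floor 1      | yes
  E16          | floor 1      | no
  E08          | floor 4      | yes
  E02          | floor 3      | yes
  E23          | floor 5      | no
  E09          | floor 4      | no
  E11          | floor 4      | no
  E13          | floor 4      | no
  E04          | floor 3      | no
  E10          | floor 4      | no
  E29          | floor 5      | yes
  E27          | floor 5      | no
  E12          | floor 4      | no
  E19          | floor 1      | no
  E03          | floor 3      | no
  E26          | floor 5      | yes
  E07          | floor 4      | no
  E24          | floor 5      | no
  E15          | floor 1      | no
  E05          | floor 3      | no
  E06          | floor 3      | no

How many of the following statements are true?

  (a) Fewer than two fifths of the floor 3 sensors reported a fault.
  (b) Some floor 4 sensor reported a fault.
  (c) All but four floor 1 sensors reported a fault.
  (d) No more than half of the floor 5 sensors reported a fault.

(a) floor 3: |A| = 5, |A ∩ B| = 1; needs |A ∩ B| / |A| < 2/5 — true.
(b) floor 4: |A| = 7, |A ∩ B| = 1; needs A ∩ B ≠ ∅ (|A ∩ B| ≥ 1) — true.
(c) floor 1: |A| = 8, |A ∩ B| = 5; needs |A ∖ B| = 4 — false.
(d) floor 5: |A| = 8, |A ∩ B| = 4; needs |A ∩ B| ≤ |A ∖ B| — true.

3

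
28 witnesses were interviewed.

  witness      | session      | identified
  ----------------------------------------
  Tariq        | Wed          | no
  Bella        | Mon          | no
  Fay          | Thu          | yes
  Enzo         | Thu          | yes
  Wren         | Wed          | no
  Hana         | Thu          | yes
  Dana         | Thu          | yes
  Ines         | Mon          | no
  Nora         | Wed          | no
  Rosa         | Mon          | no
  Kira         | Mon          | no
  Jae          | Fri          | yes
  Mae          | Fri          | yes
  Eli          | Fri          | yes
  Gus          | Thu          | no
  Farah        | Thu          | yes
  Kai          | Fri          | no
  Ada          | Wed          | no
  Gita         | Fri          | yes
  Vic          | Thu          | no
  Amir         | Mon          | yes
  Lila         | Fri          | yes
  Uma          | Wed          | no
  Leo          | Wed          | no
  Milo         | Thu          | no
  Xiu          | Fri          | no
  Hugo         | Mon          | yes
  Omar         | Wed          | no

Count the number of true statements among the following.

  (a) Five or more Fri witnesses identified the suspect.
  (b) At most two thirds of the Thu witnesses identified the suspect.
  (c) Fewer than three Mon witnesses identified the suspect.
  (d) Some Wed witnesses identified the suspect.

3

(a) Fri: |A| = 7, |A ∩ B| = 5; needs |A ∩ B| ≥ 5 — true.
(b) Thu: |A| = 8, |A ∩ B| = 5; needs |A ∩ B| / |A| ≤ 2/3 — true.
(c) Mon: |A| = 6, |A ∩ B| = 2; needs |A ∩ B| < 3 — true.
(d) Wed: |A| = 7, |A ∩ B| = 0; needs A ∩ B ≠ ∅ (|A ∩ B| ≥ 1) — false.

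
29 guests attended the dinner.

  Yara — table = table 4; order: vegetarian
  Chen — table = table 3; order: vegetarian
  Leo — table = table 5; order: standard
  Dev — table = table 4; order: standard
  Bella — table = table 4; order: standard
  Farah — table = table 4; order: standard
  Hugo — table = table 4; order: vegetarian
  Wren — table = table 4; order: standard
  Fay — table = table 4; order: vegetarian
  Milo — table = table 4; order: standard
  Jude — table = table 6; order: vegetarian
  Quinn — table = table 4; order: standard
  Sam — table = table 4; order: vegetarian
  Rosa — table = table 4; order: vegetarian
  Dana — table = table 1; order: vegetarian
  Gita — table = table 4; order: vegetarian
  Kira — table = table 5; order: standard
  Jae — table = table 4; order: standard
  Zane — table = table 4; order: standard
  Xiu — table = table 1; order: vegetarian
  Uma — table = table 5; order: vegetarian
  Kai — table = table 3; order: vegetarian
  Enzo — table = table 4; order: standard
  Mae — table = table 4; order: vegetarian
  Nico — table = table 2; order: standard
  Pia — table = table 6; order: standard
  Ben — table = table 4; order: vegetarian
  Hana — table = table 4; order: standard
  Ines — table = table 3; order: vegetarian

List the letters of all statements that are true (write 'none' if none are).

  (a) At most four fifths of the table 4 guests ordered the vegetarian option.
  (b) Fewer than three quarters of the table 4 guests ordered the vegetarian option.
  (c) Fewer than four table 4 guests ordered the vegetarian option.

(a), (b)

|A| = 18, |A ∩ B| = 8, |A ∖ B| = 10.
(a) |A ∩ B| / |A| ≤ 4/5: holds.
(b) |A ∩ B| / |A| < 3/4: holds.
(c) |A ∩ B| < 4: fails.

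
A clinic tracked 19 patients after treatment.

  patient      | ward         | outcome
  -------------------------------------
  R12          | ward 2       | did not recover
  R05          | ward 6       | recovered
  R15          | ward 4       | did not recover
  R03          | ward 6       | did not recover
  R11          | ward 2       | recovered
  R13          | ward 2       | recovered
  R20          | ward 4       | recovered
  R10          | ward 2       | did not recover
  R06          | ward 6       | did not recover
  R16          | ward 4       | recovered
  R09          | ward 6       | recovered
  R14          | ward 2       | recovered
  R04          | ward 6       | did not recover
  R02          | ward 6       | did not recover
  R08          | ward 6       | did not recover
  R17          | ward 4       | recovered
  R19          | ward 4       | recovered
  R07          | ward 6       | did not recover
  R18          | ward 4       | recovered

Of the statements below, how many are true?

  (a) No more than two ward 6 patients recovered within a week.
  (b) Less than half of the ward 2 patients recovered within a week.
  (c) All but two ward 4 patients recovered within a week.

(a) ward 6: |A| = 8, |A ∩ B| = 2; needs |A ∩ B| ≤ 2 — true.
(b) ward 2: |A| = 5, |A ∩ B| = 3; needs |A ∩ B| < |A ∖ B| — false.
(c) ward 4: |A| = 6, |A ∩ B| = 5; needs |A ∖ B| = 2 — false.

1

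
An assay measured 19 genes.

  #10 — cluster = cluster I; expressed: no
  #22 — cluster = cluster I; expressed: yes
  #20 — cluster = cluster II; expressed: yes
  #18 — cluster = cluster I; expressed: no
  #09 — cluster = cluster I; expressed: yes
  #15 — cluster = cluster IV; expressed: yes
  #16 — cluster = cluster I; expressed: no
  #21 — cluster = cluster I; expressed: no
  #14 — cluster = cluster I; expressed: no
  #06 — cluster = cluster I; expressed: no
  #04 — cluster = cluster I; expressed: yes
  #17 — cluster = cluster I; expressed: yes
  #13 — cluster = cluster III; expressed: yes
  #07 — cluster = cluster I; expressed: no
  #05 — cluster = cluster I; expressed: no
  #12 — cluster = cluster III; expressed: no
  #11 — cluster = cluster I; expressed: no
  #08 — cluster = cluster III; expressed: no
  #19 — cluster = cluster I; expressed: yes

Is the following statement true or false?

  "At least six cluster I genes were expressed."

False

Truth condition: |A ∩ B| ≥ 6.
A (the restrictor) = {#10, #22, #18, #09, #16, #21, #14, #06, #04, #17, #07, #05, #11, #19}, |A| = 14.
A ∩ B = {#22, #09, #04, #17, #19}, so |A ∩ B| = 5.
|A ∩ B| = 5, so the statement is false.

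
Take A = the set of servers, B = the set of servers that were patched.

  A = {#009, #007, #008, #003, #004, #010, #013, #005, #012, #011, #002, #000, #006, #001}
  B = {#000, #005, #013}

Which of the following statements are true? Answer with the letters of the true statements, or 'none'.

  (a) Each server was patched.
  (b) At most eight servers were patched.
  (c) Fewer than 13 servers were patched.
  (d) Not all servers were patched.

|A| = 14, |A ∩ B| = 3, |A ∖ B| = 11.
(a) A ⊆ B, i.e. every element of A is in B (|A ∖ B| = 0): fails.
(b) |A ∩ B| ≤ 8: holds.
(c) |A ∩ B| < 13: holds.
(d) A ⊄ B (|A ∖ B| ≥ 1): holds.

(b), (c), (d)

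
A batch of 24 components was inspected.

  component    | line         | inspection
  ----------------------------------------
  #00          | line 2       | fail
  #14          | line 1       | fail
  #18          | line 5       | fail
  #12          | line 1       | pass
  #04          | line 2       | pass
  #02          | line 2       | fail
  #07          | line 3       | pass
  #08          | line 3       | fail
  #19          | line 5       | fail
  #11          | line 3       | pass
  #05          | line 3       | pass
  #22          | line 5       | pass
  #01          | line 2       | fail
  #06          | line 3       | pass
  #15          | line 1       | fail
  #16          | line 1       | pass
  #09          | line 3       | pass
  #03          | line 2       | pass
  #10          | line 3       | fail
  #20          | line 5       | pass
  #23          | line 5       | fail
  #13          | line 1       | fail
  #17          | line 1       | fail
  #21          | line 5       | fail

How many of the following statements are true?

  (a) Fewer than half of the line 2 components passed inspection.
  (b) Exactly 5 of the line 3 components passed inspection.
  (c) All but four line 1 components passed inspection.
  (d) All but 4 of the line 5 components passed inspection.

4

(a) line 2: |A| = 5, |A ∩ B| = 2; needs |A ∩ B| < |A ∖ B| — true.
(b) line 3: |A| = 7, |A ∩ B| = 5; needs |A ∩ B| = 5 — true.
(c) line 1: |A| = 6, |A ∩ B| = 2; needs |A ∖ B| = 4 — true.
(d) line 5: |A| = 6, |A ∩ B| = 2; needs |A ∖ B| = 4 — true.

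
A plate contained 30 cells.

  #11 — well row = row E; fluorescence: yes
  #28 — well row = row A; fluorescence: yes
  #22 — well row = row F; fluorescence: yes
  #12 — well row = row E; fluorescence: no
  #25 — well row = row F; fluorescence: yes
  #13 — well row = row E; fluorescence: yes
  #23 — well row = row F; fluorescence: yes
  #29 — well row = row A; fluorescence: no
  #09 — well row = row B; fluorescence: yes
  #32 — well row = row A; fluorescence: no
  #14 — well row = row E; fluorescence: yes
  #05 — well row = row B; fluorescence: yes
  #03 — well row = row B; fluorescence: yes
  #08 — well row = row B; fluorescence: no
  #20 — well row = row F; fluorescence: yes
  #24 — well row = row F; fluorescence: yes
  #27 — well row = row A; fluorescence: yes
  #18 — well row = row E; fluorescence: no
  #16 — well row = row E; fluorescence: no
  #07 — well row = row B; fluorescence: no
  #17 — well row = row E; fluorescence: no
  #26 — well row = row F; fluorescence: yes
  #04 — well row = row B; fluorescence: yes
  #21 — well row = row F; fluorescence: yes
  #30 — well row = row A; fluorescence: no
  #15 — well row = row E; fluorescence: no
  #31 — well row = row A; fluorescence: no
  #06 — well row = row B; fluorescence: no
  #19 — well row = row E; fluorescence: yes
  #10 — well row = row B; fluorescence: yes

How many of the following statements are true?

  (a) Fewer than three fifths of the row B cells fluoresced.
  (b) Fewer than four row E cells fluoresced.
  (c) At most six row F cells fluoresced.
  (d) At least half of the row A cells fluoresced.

(a) row B: |A| = 8, |A ∩ B| = 5; needs |A ∩ B| / |A| < 3/5 — false.
(b) row E: |A| = 9, |A ∩ B| = 4; needs |A ∩ B| < 4 — false.
(c) row F: |A| = 7, |A ∩ B| = 7; needs |A ∩ B| ≤ 6 — false.
(d) row A: |A| = 6, |A ∩ B| = 2; needs |A ∩ B| ≥ |A ∖ B| — false.

0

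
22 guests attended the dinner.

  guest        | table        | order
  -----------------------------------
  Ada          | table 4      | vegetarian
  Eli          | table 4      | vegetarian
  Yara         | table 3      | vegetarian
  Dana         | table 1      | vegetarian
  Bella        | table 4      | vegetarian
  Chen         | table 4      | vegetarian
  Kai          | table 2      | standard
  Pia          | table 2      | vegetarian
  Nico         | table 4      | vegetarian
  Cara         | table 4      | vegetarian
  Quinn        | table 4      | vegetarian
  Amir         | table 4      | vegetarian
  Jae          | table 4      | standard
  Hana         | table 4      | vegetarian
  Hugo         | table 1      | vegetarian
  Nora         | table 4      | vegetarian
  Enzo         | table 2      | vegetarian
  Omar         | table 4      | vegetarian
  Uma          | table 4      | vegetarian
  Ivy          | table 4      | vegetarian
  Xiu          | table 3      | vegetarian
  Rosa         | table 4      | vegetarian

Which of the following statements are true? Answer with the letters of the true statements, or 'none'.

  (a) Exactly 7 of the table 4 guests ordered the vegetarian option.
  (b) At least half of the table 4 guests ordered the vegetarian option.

(b)

|A| = 15, |A ∩ B| = 14, |A ∖ B| = 1.
(a) |A ∩ B| = 7: fails.
(b) |A ∩ B| ≥ |A ∖ B|: holds.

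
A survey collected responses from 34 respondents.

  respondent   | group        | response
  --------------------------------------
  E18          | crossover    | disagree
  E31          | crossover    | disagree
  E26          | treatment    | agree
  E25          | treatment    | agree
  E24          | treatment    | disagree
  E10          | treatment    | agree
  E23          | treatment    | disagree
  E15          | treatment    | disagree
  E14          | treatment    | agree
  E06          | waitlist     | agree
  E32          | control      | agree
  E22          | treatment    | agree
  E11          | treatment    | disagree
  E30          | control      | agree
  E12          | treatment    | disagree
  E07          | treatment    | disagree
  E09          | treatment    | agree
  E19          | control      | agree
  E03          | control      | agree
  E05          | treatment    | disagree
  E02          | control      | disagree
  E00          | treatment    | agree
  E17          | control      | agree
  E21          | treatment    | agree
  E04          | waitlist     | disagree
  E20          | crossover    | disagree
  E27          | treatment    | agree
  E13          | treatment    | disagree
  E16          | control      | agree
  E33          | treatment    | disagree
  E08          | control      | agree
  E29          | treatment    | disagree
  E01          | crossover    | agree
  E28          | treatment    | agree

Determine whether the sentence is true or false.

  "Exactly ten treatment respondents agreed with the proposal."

Truth condition: |A ∩ B| = 10.
|A| = 20, |A ∩ B| = 10, |A ∖ B| = 10.
|A ∩ B| = 10, so the statement is true.

True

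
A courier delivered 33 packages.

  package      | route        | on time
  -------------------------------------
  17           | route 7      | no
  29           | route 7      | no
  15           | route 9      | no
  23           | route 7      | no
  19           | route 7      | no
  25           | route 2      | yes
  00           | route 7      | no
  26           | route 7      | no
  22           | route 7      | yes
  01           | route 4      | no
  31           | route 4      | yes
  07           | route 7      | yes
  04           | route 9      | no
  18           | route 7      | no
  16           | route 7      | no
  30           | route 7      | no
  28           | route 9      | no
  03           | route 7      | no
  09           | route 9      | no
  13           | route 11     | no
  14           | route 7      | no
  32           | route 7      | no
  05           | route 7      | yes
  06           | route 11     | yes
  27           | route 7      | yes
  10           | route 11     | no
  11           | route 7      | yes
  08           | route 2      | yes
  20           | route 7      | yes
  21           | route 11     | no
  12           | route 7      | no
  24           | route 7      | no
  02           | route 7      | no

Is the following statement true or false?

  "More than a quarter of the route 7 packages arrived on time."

Truth condition: |A ∩ B| / |A| > 1/4.
|A| = 21, |A ∩ B| = 6, |A ∖ B| = 15.
|A ∩ B|/|A| = 6/21, so the statement is true.

True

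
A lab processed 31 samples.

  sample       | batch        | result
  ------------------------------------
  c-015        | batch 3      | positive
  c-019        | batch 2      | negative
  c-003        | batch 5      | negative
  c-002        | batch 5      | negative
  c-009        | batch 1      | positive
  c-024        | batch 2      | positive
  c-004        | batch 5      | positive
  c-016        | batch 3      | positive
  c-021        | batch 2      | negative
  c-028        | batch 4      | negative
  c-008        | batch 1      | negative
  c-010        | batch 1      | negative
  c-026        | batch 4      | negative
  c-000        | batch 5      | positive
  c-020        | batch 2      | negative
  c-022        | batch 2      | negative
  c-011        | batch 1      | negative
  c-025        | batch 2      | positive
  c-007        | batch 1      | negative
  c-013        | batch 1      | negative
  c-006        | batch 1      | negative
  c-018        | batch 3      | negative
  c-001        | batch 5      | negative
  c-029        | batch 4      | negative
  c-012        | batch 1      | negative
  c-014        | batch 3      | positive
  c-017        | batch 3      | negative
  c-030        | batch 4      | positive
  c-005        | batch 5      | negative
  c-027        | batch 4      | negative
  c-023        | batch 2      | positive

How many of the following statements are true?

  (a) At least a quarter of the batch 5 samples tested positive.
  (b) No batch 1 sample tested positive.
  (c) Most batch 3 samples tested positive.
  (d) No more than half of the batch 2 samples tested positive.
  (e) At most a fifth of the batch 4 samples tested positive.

(a) batch 5: |A| = 6, |A ∩ B| = 2; needs |A ∩ B| / |A| ≥ 1/4 — true.
(b) batch 1: |A| = 8, |A ∩ B| = 1; needs A ∩ B = ∅ (|A ∩ B| = 0) — false.
(c) batch 3: |A| = 5, |A ∩ B| = 3; needs |A ∩ B| > |A ∖ B| — true.
(d) batch 2: |A| = 7, |A ∩ B| = 3; needs |A ∩ B| ≤ |A ∖ B| — true.
(e) batch 4: |A| = 5, |A ∩ B| = 1; needs |A ∩ B| / |A| ≤ 1/5 — true.

4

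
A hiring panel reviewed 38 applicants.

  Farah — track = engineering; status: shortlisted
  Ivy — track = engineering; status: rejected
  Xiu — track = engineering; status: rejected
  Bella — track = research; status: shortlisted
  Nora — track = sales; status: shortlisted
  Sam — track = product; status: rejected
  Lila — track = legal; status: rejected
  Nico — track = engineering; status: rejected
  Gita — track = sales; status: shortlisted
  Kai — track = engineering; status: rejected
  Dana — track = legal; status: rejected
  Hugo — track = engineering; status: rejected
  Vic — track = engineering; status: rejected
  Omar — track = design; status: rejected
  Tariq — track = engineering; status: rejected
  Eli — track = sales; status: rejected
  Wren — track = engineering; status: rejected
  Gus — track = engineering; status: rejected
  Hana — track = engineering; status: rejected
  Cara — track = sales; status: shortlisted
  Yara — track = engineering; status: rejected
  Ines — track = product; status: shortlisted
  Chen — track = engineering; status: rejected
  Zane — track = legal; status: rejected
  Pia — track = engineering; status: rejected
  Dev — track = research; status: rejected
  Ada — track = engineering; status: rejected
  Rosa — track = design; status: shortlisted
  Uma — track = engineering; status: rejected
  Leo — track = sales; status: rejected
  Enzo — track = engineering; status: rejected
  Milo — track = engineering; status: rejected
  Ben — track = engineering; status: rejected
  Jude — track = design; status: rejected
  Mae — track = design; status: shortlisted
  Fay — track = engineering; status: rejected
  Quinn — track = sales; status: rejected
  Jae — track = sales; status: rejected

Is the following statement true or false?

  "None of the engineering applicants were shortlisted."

'None of the engineering applicants were shortlisted' holds iff A ∩ B = ∅ (|A ∩ B| = 0).
|A| = 20, |A ∩ B| = 1, |A ∖ B| = 19.
So the statement is false.

False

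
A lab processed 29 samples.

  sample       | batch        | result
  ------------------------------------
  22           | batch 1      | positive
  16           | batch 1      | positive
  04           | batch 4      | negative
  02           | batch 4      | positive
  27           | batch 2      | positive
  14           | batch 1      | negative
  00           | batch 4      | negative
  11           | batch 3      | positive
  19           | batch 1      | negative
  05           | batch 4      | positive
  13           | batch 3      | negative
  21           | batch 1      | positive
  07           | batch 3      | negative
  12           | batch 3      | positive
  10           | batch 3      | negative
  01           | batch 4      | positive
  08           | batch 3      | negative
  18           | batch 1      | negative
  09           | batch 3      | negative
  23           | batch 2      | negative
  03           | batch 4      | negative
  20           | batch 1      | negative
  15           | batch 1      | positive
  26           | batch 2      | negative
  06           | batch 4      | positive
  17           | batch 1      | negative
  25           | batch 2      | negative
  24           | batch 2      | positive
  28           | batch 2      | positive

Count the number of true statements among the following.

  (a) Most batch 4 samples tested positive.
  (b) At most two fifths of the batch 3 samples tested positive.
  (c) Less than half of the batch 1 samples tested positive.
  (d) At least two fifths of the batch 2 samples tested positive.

4

(a) batch 4: |A| = 7, |A ∩ B| = 4; needs |A ∩ B| > |A ∖ B| — true.
(b) batch 3: |A| = 7, |A ∩ B| = 2; needs |A ∩ B| / |A| ≤ 2/5 — true.
(c) batch 1: |A| = 9, |A ∩ B| = 4; needs |A ∩ B| < |A ∖ B| — true.
(d) batch 2: |A| = 6, |A ∩ B| = 3; needs |A ∩ B| / |A| ≥ 2/5 — true.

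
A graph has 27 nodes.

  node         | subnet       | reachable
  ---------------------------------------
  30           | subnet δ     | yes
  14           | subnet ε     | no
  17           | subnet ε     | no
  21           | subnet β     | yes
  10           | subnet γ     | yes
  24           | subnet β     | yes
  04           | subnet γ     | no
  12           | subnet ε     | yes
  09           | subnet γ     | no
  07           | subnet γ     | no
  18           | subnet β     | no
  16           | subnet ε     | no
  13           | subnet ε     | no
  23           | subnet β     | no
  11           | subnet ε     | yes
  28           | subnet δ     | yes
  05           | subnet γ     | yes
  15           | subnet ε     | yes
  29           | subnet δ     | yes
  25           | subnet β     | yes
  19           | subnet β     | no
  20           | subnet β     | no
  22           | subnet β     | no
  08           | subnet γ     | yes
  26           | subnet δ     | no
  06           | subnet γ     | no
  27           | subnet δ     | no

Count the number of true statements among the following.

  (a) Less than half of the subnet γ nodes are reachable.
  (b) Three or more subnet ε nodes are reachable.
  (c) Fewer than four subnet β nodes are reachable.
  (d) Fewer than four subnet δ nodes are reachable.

(a) subnet γ: |A| = 7, |A ∩ B| = 3; needs |A ∩ B| < |A ∖ B| — true.
(b) subnet ε: |A| = 7, |A ∩ B| = 3; needs |A ∩ B| ≥ 3 — true.
(c) subnet β: |A| = 8, |A ∩ B| = 3; needs |A ∩ B| < 4 — true.
(d) subnet δ: |A| = 5, |A ∩ B| = 3; needs |A ∩ B| < 4 — true.

4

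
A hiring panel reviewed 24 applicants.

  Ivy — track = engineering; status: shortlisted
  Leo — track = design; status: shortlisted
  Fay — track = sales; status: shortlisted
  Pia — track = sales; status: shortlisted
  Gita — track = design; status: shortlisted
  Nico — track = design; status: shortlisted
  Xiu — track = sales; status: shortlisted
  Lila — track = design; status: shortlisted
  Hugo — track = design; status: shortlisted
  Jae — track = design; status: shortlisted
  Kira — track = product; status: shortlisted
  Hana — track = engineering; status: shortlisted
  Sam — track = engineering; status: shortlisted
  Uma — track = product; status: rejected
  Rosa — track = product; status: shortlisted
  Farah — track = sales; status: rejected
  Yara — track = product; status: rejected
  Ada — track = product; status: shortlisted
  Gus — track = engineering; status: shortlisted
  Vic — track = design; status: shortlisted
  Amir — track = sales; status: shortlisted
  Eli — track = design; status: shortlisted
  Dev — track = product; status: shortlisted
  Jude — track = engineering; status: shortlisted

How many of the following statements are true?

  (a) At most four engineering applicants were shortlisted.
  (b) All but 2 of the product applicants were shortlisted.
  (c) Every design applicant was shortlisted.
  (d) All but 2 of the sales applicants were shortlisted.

(a) engineering: |A| = 5, |A ∩ B| = 5; needs |A ∩ B| ≤ 4 — false.
(b) product: |A| = 6, |A ∩ B| = 4; needs |A ∖ B| = 2 — true.
(c) design: |A| = 8, |A ∩ B| = 8; needs A ⊆ B, i.e. every element of A is in B (|A ∖ B| = 0) — true.
(d) sales: |A| = 5, |A ∩ B| = 4; needs |A ∖ B| = 2 — false.

2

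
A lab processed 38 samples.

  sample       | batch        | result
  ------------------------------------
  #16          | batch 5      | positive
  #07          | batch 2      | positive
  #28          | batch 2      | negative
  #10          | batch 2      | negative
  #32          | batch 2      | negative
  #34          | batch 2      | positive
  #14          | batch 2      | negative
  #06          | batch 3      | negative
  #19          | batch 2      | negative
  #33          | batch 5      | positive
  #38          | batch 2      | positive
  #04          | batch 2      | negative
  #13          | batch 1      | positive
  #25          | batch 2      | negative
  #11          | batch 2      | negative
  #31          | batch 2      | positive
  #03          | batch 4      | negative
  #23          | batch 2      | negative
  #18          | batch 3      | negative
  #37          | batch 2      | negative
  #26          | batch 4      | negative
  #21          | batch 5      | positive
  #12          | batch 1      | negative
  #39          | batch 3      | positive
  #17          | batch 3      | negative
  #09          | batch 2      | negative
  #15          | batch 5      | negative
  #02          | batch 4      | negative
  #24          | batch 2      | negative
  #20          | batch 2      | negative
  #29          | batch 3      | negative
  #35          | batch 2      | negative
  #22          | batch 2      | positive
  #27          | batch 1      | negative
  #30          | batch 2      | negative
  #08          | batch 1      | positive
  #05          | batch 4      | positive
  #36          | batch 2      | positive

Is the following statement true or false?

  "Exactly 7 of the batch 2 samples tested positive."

False

Truth condition: |A ∩ B| = 7.
|A| = 21, |A ∩ B| = 6, |A ∖ B| = 15.
|A ∩ B| = 6, so the statement is false.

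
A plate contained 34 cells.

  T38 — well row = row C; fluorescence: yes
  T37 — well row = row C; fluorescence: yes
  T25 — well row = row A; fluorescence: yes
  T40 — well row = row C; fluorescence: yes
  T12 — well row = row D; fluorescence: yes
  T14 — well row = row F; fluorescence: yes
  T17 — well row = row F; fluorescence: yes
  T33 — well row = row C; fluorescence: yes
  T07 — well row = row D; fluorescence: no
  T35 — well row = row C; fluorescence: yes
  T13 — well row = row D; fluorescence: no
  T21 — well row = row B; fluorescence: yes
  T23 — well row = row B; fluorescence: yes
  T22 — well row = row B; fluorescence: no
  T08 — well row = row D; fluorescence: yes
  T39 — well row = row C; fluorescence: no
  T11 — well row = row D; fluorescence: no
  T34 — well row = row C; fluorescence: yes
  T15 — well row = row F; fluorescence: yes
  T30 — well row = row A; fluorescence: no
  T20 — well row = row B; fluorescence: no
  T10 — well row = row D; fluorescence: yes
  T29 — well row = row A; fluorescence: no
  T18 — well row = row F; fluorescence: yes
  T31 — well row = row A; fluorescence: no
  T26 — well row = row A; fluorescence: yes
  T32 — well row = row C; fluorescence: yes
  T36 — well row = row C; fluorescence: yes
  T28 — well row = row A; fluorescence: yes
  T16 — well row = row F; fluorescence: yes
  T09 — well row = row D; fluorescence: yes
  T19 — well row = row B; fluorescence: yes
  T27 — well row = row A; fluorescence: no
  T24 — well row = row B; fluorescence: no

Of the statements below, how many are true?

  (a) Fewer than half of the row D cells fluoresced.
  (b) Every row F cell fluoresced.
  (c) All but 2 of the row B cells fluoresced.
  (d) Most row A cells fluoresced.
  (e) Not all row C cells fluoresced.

2

(a) row D: |A| = 7, |A ∩ B| = 4; needs |A ∩ B| < |A ∖ B| — false.
(b) row F: |A| = 5, |A ∩ B| = 5; needs A ⊆ B, i.e. every element of A is in B (|A ∖ B| = 0) — true.
(c) row B: |A| = 6, |A ∩ B| = 3; needs |A ∖ B| = 2 — false.
(d) row A: |A| = 7, |A ∩ B| = 3; needs |A ∩ B| > |A ∖ B| — false.
(e) row C: |A| = 9, |A ∩ B| = 8; needs A ⊄ B (|A ∖ B| ≥ 1) — true.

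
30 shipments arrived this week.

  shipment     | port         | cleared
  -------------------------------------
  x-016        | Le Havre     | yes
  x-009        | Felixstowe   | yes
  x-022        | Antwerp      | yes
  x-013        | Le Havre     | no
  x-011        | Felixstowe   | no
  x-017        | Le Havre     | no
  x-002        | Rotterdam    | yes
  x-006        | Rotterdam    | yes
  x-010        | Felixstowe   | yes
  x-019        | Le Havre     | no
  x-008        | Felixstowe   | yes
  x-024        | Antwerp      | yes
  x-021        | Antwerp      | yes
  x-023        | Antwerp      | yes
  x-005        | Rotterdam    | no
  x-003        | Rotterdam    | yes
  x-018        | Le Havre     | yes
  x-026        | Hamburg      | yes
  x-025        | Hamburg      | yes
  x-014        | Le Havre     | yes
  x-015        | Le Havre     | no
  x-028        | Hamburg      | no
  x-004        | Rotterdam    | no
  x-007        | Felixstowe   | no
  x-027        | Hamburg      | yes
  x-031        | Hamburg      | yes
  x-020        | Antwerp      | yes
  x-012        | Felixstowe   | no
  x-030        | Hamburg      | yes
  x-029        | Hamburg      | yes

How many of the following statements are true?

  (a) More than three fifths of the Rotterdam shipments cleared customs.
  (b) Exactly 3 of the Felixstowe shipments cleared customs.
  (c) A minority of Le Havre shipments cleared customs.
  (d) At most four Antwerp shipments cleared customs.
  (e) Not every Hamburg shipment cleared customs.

(a) Rotterdam: |A| = 5, |A ∩ B| = 3; needs |A ∩ B| / |A| > 3/5 — false.
(b) Felixstowe: |A| = 6, |A ∩ B| = 3; needs |A ∩ B| = 3 — true.
(c) Le Havre: |A| = 7, |A ∩ B| = 3; needs |A ∩ B| < |A ∖ B| — true.
(d) Antwerp: |A| = 5, |A ∩ B| = 5; needs |A ∩ B| ≤ 4 — false.
(e) Hamburg: |A| = 7, |A ∩ B| = 6; needs A ⊄ B (|A ∖ B| ≥ 1) — true.

3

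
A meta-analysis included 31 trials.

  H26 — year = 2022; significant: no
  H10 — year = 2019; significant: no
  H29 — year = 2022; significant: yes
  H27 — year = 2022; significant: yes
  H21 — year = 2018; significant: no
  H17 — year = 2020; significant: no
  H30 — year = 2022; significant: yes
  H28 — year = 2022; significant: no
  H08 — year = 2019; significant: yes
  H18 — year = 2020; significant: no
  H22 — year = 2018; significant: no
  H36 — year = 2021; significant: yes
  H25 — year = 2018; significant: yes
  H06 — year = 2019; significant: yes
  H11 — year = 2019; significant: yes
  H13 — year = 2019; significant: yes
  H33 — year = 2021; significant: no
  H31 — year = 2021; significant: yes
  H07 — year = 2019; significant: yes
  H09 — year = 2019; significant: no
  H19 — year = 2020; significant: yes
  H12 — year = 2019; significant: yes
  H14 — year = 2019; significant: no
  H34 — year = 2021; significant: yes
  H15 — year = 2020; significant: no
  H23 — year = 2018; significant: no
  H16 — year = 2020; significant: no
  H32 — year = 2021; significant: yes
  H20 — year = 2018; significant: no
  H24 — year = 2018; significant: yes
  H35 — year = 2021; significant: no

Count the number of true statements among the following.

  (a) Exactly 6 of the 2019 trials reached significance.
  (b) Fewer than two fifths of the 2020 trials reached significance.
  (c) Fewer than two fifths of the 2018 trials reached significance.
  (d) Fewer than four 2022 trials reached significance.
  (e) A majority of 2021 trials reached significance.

(a) 2019: |A| = 9, |A ∩ B| = 6; needs |A ∩ B| = 6 — true.
(b) 2020: |A| = 5, |A ∩ B| = 1; needs |A ∩ B| / |A| < 2/5 — true.
(c) 2018: |A| = 6, |A ∩ B| = 2; needs |A ∩ B| / |A| < 2/5 — true.
(d) 2022: |A| = 5, |A ∩ B| = 3; needs |A ∩ B| < 4 — true.
(e) 2021: |A| = 6, |A ∩ B| = 4; needs |A ∩ B| > |A ∖ B| — true.

5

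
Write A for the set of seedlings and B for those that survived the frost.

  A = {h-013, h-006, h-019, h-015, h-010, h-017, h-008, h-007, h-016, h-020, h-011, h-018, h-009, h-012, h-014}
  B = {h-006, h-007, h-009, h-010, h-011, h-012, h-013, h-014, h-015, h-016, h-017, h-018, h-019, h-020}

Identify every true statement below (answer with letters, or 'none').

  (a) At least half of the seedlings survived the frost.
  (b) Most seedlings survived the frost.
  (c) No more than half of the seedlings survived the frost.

(a), (b)

|A| = 15, |A ∩ B| = 14, |A ∖ B| = 1.
(a) |A ∩ B| ≥ |A ∖ B|: holds.
(b) |A ∩ B| > |A ∖ B|: holds.
(c) |A ∩ B| ≤ |A ∖ B|: fails.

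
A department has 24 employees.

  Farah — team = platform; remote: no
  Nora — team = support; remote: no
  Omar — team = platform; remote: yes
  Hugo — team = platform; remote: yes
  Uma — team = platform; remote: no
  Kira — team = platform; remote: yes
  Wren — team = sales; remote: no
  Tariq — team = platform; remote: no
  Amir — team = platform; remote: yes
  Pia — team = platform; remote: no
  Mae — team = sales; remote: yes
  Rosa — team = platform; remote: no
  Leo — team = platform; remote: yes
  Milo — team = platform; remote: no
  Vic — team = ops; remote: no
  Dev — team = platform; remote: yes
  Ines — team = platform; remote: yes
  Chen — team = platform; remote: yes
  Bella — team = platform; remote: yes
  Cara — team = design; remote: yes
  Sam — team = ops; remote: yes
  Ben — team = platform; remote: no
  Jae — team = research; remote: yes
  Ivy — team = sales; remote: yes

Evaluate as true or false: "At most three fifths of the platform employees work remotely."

True

Truth condition: |A ∩ B| / |A| ≤ 3/5.
|A| = 16, |A ∩ B| = 9, |A ∖ B| = 7.
|A ∩ B|/|A| = 9/16, so the statement is true.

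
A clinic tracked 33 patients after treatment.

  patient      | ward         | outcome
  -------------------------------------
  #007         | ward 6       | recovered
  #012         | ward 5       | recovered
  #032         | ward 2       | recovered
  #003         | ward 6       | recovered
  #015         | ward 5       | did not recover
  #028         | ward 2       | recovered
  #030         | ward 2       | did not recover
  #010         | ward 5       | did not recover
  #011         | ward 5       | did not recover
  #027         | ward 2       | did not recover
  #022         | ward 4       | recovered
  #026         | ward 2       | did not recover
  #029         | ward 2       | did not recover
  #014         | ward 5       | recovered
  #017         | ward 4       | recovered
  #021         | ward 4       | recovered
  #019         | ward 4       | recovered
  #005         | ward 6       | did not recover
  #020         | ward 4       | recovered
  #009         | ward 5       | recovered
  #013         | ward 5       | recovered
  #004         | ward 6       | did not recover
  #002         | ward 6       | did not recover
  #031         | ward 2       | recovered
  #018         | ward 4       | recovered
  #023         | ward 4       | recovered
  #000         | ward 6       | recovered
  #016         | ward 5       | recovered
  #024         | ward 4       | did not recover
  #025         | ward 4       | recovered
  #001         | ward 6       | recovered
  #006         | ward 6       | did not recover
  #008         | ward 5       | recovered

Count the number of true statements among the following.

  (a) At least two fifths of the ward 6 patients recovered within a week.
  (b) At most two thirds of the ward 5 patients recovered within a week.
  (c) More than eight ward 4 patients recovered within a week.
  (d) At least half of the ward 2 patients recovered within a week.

2

(a) ward 6: |A| = 8, |A ∩ B| = 4; needs |A ∩ B| / |A| ≥ 2/5 — true.
(b) ward 5: |A| = 9, |A ∩ B| = 6; needs |A ∩ B| / |A| ≤ 2/3 — true.
(c) ward 4: |A| = 9, |A ∩ B| = 8; needs |A ∩ B| > 8 — false.
(d) ward 2: |A| = 7, |A ∩ B| = 3; needs |A ∩ B| ≥ |A ∖ B| — false.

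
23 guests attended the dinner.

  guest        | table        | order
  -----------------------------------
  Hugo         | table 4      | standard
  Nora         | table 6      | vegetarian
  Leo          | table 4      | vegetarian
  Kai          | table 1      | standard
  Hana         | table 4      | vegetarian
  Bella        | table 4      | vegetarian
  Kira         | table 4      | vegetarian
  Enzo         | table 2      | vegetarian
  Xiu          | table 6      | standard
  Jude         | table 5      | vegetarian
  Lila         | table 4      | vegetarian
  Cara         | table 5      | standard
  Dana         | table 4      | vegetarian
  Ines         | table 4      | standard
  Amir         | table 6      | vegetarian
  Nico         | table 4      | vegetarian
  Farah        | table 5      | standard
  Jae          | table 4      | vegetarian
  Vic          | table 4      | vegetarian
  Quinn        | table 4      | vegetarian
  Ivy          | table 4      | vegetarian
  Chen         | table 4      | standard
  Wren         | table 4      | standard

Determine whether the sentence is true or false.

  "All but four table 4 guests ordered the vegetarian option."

The determiner here denotes the relation: |A ∖ B| = 4.
|A| = 15, |A ∩ B| = 11, |A ∖ B| = 4.
|A ∖ B| = 4, so the statement is true.

True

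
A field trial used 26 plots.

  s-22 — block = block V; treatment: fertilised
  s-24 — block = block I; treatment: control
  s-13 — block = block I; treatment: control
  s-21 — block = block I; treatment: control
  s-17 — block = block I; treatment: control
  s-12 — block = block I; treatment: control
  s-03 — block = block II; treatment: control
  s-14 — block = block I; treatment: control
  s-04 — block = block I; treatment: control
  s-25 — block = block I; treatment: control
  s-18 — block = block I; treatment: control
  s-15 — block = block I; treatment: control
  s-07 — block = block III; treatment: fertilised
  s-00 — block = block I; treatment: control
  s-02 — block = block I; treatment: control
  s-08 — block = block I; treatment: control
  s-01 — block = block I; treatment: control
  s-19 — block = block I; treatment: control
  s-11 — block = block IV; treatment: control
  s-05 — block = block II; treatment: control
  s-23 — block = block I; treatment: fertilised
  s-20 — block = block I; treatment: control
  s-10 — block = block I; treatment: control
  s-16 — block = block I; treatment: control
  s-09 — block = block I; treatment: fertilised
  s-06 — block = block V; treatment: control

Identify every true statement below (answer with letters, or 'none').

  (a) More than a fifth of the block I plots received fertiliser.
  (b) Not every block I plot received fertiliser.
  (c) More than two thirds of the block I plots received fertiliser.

(b)

|A| = 20, |A ∩ B| = 2, |A ∖ B| = 18.
(a) |A ∩ B| / |A| > 1/5: fails.
(b) A ⊄ B (|A ∖ B| ≥ 1): holds.
(c) |A ∩ B| / |A| > 2/3: fails.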